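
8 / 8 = 1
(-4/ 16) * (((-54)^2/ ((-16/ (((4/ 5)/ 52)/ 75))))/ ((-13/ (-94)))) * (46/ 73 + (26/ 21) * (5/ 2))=21741777/86359000 = 0.25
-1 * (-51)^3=132651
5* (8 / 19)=40/19 = 2.11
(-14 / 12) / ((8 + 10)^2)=-7/1944 = 0.00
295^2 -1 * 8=87017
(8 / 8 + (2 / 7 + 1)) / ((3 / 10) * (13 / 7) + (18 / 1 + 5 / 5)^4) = 160/9122509 = 0.00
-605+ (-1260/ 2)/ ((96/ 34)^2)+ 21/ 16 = -87387/128 = -682.71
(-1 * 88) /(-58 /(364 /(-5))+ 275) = -16016/50195 = -0.32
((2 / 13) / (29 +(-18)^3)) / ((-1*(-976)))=-1/36814232 = 0.00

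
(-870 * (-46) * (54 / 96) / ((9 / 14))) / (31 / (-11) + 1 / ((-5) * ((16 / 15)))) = -267960/23 = -11650.43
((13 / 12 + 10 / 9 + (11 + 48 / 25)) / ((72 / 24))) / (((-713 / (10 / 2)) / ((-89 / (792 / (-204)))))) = -20581339/25411320 = -0.81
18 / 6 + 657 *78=51249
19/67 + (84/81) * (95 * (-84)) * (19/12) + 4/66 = -260729011/19899 = -13102.62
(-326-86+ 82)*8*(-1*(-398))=-1050720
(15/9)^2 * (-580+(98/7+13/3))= -42125/27 = -1560.19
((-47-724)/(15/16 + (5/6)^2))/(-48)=2313/235 = 9.84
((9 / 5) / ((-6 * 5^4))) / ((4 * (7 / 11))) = -33/175000 = 0.00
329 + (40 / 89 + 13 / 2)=59799/178 = 335.95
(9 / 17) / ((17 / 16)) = 144/289 = 0.50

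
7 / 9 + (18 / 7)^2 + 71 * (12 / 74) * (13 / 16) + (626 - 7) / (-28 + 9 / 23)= -470462477/82890360 = -5.68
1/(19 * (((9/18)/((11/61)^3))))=2662/4312639 = 0.00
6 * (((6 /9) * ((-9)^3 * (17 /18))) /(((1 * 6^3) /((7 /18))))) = -119/24 = -4.96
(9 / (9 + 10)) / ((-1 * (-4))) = 9/76 = 0.12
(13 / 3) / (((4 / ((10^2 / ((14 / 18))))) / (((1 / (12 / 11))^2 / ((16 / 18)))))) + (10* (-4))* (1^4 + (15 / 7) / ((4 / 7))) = -58.33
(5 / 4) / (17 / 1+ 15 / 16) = 20/287 = 0.07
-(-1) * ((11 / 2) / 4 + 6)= 59/8 = 7.38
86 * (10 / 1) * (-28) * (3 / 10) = -7224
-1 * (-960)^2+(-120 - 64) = -921784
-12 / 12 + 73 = 72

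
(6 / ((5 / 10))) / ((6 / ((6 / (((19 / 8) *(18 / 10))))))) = 160/57 = 2.81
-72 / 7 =-10.29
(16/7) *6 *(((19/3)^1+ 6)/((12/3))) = 296/7 = 42.29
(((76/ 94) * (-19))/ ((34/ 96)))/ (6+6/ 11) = -15884/2397 = -6.63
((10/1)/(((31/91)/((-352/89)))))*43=-4992.30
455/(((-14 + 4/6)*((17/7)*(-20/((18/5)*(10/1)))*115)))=17199/78200 = 0.22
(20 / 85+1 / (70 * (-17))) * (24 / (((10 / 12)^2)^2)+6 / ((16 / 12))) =18925407/1487500 = 12.72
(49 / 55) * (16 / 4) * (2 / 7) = 1.02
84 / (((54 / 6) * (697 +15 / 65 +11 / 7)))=2548/190773 = 0.01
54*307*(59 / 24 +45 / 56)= 378531/7 = 54075.86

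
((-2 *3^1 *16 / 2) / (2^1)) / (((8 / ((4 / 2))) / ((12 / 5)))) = -72/5 = -14.40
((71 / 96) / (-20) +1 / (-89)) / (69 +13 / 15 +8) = -8239/13305856 = 0.00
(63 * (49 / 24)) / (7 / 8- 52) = -1029/409 = -2.52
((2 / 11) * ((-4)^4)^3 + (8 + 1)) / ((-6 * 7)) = -33554531/462 = -72628.85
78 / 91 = 6/7 = 0.86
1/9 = 0.11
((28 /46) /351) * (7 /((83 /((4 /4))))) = 98/670059 = 0.00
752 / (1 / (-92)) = -69184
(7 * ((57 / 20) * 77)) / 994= 4389/2840 = 1.55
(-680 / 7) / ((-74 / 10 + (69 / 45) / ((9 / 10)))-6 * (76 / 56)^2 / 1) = 1285200/221567 = 5.80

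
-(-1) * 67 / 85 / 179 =67/15215 = 0.00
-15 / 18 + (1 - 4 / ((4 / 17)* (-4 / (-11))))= -559/12 = -46.58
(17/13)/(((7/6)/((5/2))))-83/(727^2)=134767342/48096139 = 2.80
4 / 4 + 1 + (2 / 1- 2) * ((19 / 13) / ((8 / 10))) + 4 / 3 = 10/3 = 3.33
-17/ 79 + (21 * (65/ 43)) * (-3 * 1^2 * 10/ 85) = -659437/57749 = -11.42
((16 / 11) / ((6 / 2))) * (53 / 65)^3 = 2382032/9062625 = 0.26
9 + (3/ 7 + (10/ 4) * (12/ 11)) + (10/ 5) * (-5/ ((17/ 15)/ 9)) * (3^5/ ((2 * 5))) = -2510073/1309 = -1917.55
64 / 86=32/43 = 0.74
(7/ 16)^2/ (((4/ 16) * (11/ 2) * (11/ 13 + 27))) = 637/127424 = 0.00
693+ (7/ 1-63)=637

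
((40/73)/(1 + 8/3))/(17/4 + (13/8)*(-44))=-480/216007 = 0.00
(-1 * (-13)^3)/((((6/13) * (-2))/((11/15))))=-314171/180 = -1745.39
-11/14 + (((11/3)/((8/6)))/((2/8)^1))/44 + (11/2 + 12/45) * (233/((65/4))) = 2242679/27300 = 82.15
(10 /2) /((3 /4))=20/3 = 6.67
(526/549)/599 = 526/328851 = 0.00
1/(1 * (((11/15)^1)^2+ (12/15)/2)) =225/211 = 1.07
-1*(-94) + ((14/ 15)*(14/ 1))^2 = 264.74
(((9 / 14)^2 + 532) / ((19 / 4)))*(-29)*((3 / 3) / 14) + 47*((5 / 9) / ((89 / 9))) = -266272103/1160026 = -229.54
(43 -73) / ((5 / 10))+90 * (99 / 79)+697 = 59233/79 = 749.78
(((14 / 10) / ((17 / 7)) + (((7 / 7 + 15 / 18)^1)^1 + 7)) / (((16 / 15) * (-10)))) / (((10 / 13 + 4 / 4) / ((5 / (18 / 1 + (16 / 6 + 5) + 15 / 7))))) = -0.09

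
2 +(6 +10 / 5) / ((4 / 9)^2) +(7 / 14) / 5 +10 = 263/5 = 52.60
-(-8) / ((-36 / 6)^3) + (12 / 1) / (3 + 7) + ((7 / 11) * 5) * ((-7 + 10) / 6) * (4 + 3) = 36529/2970 = 12.30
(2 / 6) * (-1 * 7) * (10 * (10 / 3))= -77.78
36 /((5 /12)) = 432/5 = 86.40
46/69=2/3 = 0.67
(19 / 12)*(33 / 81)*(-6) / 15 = -209/810 = -0.26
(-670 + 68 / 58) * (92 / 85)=-1784432/2465 = -723.91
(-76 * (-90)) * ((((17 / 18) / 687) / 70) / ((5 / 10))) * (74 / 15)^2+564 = 617337092/1082025 = 570.54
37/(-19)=-37/19 = -1.95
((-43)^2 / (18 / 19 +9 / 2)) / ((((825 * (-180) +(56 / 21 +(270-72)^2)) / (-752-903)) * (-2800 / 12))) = -11628361/527886800 = -0.02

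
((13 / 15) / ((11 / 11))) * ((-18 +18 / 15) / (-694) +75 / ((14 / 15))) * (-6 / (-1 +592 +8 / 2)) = -25382019/36131375 = -0.70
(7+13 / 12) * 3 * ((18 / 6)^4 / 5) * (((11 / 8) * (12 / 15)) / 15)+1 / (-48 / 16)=85427/3000 = 28.48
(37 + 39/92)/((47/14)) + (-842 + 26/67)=-120296089/144854 = -830.46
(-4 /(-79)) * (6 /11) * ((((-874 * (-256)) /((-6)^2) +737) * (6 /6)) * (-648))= -108119232/869 = -124417.99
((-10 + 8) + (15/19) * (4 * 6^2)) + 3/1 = 2179/19 = 114.68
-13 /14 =-0.93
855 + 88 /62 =26549/31 = 856.42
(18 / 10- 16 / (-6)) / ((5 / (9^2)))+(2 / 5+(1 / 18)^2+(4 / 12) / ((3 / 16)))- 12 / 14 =4177867/56700 = 73.68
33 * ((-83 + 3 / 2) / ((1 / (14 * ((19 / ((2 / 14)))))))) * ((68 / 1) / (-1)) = 340533732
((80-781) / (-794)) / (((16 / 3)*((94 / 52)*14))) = 27339/4179616 = 0.01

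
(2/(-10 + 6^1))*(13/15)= -13/30 = -0.43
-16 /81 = -0.20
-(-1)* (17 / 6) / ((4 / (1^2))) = 17/24 = 0.71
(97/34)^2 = 9409/1156 = 8.14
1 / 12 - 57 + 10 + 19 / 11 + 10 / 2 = -5305/132 = -40.19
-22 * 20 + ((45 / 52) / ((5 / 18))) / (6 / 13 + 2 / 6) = -27037/62 = -436.08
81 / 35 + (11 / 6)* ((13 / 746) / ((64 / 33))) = 7789583/3342080 = 2.33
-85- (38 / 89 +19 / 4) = -32103/356 = -90.18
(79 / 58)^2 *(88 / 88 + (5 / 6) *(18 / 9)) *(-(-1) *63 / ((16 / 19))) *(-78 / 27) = -10790689/10092 = -1069.23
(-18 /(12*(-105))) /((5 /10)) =1/35 = 0.03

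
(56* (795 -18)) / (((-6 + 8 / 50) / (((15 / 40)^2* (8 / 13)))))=-1223775/1898 = -644.77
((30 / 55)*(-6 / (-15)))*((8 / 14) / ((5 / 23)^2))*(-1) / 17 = -25392/163625 = -0.16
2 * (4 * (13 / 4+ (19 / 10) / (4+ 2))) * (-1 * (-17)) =7276/15 = 485.07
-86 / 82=-43/41 = -1.05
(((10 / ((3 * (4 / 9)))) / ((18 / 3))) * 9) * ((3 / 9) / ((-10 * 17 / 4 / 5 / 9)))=-135/34 = -3.97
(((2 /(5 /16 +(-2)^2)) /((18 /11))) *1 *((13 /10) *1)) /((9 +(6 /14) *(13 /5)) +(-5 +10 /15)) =8008/125649 = 0.06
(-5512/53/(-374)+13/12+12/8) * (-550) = -160525/102 = -1573.77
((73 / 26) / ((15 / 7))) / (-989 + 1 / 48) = -4088/3085615 = 0.00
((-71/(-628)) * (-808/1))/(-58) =7171/4553 = 1.58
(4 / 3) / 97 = 4/291 = 0.01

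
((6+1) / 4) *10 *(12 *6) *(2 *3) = 7560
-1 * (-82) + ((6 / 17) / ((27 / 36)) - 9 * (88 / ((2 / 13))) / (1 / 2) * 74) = -12950966/17 = -761821.53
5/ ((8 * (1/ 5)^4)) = 3125/8 = 390.62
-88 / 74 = -44/37 = -1.19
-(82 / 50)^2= -1681/625 = -2.69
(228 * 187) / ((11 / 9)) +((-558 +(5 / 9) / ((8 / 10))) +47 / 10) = 6179651/180 = 34331.39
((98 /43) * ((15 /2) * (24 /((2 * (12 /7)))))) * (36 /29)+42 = 190.53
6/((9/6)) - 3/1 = 1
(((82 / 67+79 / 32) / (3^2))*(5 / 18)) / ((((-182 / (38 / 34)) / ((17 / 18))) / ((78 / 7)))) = -35815/4862592 = -0.01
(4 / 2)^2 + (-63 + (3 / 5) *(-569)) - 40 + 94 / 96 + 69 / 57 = -1998239/4560 = -438.21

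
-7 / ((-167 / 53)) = 371/167 = 2.22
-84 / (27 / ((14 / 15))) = -392/135 = -2.90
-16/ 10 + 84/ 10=6.80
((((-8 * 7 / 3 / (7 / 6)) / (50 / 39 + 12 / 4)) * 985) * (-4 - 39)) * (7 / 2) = 92503320/167 = 553912.10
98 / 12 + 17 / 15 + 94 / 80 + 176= 7459/40 = 186.48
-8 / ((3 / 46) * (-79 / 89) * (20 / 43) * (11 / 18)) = 2112504/4345 = 486.19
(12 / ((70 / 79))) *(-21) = -1422/5 = -284.40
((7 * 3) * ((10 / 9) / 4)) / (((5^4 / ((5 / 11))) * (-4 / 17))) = -119/6600 = -0.02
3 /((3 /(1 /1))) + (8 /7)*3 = 31/7 = 4.43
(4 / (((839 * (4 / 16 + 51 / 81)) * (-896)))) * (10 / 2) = -27/892696 = 0.00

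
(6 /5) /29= 6/145 = 0.04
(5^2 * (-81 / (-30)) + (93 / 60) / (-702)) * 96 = 3790676/585 = 6479.79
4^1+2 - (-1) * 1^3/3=19/3 = 6.33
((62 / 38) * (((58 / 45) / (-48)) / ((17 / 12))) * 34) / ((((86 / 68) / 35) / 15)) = -1069810/2451 = -436.48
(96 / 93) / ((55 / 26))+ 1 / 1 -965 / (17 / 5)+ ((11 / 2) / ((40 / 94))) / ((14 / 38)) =-80266369/324632 = -247.25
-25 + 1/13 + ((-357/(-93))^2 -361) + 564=2408808/12493 = 192.81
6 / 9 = 0.67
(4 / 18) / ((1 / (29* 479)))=27782/9 = 3086.89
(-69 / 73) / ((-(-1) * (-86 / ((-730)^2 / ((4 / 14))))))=881475/43 = 20499.42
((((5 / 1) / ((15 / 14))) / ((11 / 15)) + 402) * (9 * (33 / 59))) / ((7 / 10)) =2936.66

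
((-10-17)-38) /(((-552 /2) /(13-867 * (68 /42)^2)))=-532.17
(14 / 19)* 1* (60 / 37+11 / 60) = 28049/21090 = 1.33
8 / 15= 0.53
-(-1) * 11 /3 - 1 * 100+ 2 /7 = -2017/21 = -96.05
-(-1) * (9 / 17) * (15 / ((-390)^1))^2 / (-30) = -3/114920 = 0.00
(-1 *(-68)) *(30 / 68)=30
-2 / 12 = -1/6 = -0.17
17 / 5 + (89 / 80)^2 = 29681/6400 = 4.64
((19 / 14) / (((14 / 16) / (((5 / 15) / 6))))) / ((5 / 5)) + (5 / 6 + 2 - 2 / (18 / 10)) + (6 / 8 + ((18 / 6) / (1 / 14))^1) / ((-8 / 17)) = -1256467/14112 = -89.04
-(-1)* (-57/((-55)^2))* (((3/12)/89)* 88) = -114/24475 = 0.00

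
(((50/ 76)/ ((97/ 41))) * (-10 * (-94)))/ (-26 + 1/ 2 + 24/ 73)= -2813420/270921 = -10.38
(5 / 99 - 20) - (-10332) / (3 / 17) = 5794277/99 = 58528.05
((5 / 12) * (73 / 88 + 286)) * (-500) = -15775625/264 = -59756.16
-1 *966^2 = -933156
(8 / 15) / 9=8/135 = 0.06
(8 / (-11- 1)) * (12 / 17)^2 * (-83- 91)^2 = -10057.08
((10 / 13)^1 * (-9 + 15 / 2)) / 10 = -3/26 = -0.12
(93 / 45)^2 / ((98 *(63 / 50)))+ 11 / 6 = 103793/55566 = 1.87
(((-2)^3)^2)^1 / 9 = 64/9 = 7.11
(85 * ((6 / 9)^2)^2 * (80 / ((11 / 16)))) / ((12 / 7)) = 1139.69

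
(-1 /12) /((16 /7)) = -0.04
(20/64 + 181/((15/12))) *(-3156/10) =-45797.50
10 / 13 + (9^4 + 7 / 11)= 6562.41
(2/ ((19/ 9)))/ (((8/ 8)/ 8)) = 144/19 = 7.58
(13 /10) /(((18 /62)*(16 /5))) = 403/288 = 1.40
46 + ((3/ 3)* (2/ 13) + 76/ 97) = 59188/1261 = 46.94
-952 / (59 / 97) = -1565.15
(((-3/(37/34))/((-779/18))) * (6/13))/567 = 136/2622893 = 0.00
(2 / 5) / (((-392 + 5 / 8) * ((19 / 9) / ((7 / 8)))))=-126/297445 = 0.00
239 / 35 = 6.83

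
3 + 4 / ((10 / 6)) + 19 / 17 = 554/85 = 6.52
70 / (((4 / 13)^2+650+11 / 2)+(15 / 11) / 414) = 0.11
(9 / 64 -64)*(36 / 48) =-47.89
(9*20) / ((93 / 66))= 3960/31 = 127.74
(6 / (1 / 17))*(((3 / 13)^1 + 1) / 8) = 15.69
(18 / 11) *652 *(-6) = -70416/11 = -6401.45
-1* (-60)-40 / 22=640/11 = 58.18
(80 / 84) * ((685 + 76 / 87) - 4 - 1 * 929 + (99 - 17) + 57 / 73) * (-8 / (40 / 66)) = 91850792/44457 = 2066.06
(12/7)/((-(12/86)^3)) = -79507/126 = -631.01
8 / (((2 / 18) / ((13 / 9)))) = 104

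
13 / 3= 4.33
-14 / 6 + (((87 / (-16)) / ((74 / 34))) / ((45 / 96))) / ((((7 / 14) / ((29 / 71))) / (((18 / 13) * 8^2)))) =-198837013/512265 = -388.15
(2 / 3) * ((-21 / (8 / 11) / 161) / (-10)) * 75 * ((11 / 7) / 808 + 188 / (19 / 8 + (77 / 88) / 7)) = 70181463/1040704 = 67.44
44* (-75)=-3300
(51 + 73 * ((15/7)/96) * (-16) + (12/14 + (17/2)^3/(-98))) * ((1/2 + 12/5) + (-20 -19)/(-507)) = 5922261/101920 = 58.11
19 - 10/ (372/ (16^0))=3529/186 = 18.97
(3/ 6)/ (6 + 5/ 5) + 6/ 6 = 1.07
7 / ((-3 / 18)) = -42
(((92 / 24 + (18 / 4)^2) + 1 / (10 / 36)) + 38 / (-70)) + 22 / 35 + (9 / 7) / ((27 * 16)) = 46657/1680 = 27.77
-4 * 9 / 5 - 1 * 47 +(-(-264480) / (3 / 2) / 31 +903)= 1013164/155 = 6536.54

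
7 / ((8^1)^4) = 7/4096 = 0.00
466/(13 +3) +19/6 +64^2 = 99079/24 = 4128.29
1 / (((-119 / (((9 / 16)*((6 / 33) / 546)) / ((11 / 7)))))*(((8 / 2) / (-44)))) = 3/272272 = 0.00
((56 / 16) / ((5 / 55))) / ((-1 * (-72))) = 77/144 = 0.53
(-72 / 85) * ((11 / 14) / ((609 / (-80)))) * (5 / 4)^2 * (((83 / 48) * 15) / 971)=342375/93825788 = 0.00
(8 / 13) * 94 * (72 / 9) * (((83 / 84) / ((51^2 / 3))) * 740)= 92375680/236691 = 390.28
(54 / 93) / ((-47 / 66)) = -1188/1457 = -0.82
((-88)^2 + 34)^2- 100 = 60497184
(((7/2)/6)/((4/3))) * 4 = 7/4 = 1.75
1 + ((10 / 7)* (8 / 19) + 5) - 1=745/133 = 5.60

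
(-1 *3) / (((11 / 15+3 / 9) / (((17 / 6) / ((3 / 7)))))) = -595/32 = -18.59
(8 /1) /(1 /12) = 96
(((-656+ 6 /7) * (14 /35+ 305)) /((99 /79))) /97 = -184407646/112035 = -1645.98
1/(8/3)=3/8 = 0.38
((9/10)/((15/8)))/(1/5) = 12/5 = 2.40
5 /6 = 0.83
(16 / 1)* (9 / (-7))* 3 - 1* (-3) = -411/7 = -58.71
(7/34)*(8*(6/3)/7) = 0.47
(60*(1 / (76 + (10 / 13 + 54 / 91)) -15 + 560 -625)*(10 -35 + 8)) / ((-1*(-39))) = 9572853/4576 = 2091.97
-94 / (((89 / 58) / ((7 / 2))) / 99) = -21226.04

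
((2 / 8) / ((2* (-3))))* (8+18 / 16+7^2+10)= -545/192 = -2.84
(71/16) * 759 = 3368.06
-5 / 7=-0.71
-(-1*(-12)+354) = -366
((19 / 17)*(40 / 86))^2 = 144400/534361 = 0.27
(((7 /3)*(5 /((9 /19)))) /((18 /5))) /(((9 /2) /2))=6650/2187 = 3.04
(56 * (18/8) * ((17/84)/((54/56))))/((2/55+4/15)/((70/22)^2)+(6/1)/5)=29155/1356 = 21.50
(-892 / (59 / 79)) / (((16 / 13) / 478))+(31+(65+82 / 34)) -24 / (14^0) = -930363053/2006 = -463790.16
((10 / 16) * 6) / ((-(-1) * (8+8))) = 15/64 = 0.23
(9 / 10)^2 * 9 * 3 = 2187/100 = 21.87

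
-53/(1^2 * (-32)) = 53/32 = 1.66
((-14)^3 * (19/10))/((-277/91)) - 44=2311248/1385 = 1668.77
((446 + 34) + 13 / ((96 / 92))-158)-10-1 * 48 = 6635/24 = 276.46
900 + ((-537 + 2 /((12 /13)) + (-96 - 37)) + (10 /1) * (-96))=-4367/6 = -727.83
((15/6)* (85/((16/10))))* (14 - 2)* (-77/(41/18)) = -4417875/82 = -53876.52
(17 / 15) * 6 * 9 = 306/5 = 61.20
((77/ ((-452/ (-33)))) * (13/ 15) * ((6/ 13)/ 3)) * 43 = 36421/1130 = 32.23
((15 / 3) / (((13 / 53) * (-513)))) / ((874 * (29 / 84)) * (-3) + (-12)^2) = 3710/71071533 = 0.00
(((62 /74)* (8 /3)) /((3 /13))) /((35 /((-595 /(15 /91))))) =-4987528/4995 = -998.50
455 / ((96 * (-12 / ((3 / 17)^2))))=-455/36992 = -0.01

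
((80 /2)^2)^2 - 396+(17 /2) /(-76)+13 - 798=388940471/152 = 2558818.89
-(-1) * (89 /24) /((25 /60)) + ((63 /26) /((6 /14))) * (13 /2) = 913/20 = 45.65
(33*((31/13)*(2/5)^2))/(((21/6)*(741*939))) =2728/527647575 = 0.00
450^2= 202500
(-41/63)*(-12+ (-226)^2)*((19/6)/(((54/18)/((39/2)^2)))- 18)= -802643101/63 = -12740366.68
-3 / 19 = -0.16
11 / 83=0.13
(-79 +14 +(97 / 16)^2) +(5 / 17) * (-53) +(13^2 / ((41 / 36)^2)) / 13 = -247356831/7315712 = -33.81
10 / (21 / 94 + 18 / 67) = 62980/3099 = 20.32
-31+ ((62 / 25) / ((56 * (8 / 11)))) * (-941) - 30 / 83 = -41209923/464800 = -88.66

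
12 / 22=6/11 = 0.55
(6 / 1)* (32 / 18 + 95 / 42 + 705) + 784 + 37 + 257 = 111977/21 = 5332.24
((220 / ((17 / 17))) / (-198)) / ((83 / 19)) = -190/747 = -0.25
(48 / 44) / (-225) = -4/825 = 0.00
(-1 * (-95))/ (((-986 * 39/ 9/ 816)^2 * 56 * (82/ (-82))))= -61560/994903 = -0.06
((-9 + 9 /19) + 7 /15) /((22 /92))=-105662/3135 = -33.70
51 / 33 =17/11 = 1.55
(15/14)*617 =661.07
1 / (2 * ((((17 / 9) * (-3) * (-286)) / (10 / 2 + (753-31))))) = 2181/9724 = 0.22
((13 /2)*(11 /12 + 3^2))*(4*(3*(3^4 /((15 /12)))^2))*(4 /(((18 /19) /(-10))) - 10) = -848077776/5 = -169615555.20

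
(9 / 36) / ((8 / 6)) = 0.19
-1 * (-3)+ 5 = 8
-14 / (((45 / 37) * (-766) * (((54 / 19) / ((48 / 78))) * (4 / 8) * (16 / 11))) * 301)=7733/520255710 = 0.00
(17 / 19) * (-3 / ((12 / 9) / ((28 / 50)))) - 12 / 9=-7013/2850 = -2.46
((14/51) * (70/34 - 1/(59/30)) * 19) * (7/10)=289541/51153 = 5.66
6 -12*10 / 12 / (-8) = 29/4 = 7.25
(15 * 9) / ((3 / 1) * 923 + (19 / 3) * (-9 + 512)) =405/17864 = 0.02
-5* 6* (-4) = 120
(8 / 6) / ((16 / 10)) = 5/6 = 0.83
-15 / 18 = -5/6 = -0.83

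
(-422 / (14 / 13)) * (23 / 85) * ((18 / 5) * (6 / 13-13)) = 14238702/2975 = 4786.12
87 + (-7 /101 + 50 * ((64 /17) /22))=1803460/18887 = 95.49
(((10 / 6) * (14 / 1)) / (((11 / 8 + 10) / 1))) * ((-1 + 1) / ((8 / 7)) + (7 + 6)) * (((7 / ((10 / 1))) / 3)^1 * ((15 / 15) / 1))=56/9 = 6.22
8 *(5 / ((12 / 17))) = 170/3 = 56.67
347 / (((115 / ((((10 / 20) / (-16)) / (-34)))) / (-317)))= -0.88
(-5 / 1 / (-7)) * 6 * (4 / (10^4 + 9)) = 120/70063 = 0.00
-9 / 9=-1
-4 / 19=-0.21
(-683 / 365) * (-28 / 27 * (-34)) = -650216/9855 = -65.98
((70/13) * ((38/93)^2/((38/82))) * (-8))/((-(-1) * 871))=-1744960/97932627 = -0.02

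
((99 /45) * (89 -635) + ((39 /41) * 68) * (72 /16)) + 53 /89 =-16594399/18245 = -909.53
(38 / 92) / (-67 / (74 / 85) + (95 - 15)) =703/5175 = 0.14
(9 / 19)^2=81/361 = 0.22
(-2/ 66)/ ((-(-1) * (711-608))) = -1/3399 = 0.00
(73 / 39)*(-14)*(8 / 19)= -8176/741 = -11.03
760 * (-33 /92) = -6270/23 = -272.61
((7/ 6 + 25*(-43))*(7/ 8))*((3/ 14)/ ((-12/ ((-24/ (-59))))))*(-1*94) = -302821/472 = -641.57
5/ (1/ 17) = 85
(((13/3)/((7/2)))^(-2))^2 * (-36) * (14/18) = -1361367/114244 = -11.92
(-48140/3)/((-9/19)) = 914660/27 = 33876.30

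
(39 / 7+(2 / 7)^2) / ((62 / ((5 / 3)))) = 1385/9114 = 0.15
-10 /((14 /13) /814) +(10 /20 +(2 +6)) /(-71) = -7513339/994 = -7558.69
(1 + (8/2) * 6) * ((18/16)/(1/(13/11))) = 2925/88 = 33.24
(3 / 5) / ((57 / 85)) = 17/19 = 0.89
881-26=855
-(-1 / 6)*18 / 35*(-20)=-12/7 = -1.71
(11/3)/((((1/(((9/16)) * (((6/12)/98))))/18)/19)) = 5643/1568 = 3.60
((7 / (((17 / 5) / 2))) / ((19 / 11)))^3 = 456533000/33698267 = 13.55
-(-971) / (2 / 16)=7768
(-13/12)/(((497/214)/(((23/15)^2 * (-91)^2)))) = -870497537/95850 = -9081.87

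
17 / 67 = 0.25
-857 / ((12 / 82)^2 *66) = -1440617/2376 = -606.32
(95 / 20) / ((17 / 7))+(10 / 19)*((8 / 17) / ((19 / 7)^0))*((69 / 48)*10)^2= 17163/323 = 53.14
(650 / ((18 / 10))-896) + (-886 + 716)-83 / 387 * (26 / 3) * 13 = -846430/1161 = -729.05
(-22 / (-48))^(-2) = 576/121 = 4.76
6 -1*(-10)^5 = 100006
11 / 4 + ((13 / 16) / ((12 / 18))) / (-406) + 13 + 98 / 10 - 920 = -58103667/64960 = -894.45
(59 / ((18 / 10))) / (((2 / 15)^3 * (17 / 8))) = 110625/17 = 6507.35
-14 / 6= -7/3 = -2.33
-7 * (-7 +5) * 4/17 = 56/17 = 3.29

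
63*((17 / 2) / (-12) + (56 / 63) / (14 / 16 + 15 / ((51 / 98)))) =-197285/4616 = -42.74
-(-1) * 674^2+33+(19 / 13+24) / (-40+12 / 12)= 230334332/507 = 454308.35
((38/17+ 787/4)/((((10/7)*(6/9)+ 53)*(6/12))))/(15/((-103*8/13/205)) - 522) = -378868/29303087 = -0.01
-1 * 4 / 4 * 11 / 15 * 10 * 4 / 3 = -88/9 = -9.78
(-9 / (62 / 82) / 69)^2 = 15129/508369 = 0.03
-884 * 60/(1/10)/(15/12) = -424320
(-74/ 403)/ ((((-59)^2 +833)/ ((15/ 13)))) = -185/3766841 = 0.00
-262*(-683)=178946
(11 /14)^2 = 121/196 = 0.62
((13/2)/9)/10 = 0.07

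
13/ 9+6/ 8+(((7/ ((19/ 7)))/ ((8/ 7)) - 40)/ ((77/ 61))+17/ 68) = -27.46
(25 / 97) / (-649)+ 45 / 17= 2832460/1070201 = 2.65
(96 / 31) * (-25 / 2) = -1200/31 = -38.71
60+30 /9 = 190/3 = 63.33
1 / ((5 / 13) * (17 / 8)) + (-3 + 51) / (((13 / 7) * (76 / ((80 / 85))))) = 32408/20995 = 1.54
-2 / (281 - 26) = -2/255 = -0.01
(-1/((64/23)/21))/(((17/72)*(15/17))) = -1449/40 = -36.22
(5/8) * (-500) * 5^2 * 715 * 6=-33515625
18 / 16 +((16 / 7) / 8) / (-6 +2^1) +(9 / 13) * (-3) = -1.02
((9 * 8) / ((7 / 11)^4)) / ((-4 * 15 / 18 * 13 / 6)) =-9487368/156065 = -60.79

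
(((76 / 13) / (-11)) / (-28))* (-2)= -38/1001 = -0.04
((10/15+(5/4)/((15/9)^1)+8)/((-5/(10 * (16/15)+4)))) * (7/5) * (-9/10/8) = 8701/2000 = 4.35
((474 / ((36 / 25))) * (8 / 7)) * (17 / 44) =33575/231 = 145.35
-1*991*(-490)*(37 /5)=3593366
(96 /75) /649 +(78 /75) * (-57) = -961786/16225 = -59.28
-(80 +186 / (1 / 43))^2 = -65254084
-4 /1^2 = -4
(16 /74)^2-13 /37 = -417/1369 = -0.30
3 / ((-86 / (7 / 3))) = -7/86 = -0.08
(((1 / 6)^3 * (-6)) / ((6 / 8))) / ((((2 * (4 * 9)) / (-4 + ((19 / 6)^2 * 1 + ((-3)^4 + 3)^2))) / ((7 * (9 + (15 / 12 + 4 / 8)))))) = -76524133/279936 = -273.36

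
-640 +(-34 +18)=-656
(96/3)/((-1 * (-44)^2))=-2/121 = -0.02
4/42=2/21 = 0.10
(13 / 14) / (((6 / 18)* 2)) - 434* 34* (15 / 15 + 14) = -6197481/28 = -221338.61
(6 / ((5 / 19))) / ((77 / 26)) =2964/385 = 7.70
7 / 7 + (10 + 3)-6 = 8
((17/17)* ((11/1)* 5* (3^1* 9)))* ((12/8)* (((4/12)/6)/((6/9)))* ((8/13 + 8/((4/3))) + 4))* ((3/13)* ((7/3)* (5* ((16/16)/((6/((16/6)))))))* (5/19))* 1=620.48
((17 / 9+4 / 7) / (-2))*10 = -775/63 = -12.30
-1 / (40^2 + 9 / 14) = -14/22409 = 0.00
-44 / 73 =-0.60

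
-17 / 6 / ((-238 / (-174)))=-29/14 = -2.07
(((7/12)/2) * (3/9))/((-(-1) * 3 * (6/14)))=49/648 = 0.08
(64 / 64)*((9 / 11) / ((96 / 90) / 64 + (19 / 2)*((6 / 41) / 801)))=656820/14773 = 44.46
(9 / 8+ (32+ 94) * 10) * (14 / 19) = 3717/4 = 929.25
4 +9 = 13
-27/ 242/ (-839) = 27/203038 = 0.00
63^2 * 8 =31752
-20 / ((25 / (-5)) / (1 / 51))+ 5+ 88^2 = 395203/51 = 7749.08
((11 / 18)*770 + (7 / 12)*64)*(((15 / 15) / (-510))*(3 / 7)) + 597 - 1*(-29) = 957127/1530 = 625.57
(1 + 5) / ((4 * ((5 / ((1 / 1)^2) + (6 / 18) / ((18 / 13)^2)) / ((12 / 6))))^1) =2916/5029 = 0.58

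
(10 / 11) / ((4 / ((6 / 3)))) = 5/11 = 0.45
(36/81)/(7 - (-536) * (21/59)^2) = 13924/2346687 = 0.01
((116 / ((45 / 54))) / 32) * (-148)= -3219/5 = -643.80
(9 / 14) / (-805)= -9/11270 = 0.00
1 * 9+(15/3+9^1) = 23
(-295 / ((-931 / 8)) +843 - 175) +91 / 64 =671.96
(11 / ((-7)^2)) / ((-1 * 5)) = -11/245 = -0.04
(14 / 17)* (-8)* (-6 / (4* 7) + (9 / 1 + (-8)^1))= -5.18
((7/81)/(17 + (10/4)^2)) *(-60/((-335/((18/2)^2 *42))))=4704/2077 = 2.26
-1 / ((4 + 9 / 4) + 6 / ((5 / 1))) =-20/149 = -0.13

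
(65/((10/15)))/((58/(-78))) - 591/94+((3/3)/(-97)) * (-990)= -16817469/132211 = -127.20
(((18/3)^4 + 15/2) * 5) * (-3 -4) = -91245/2 = -45622.50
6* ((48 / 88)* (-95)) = -310.91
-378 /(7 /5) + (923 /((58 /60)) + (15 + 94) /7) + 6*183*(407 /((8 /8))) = 90860039/203 = 447586.40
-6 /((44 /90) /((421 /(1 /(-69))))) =356510.45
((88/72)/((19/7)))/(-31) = -77/5301 = -0.01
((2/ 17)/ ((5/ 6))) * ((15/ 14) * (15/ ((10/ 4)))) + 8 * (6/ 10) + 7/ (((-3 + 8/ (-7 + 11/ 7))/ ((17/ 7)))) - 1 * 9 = -844/119 = -7.09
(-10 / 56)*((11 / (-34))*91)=715/136 = 5.26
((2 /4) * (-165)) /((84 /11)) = -605/56 = -10.80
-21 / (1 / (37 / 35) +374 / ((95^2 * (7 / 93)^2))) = -343608825/135162737 = -2.54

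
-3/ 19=-0.16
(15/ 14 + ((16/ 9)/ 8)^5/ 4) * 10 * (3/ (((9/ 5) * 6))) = 22146175/7440174 = 2.98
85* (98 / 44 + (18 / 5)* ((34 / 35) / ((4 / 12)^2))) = 2205767/770 = 2864.63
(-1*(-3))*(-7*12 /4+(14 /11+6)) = -453/11 = -41.18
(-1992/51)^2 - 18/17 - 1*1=440301/289 = 1523.53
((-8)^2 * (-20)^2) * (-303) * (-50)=387840000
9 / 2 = 4.50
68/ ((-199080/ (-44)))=374/24885 = 0.02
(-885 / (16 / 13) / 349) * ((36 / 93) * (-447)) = 15428205/43276 = 356.51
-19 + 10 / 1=-9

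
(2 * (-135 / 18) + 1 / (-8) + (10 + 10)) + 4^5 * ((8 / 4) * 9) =147495/8 = 18436.88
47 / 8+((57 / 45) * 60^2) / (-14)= -17911/56 = -319.84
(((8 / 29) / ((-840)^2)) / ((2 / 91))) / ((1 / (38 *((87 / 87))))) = 247/365400 = 0.00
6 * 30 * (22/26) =1980/13 = 152.31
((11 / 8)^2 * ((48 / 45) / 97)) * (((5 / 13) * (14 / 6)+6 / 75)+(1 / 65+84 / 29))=3326653/41140125 = 0.08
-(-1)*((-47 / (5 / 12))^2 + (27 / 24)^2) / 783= 2262241/139200 = 16.25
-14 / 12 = -7/6 = -1.17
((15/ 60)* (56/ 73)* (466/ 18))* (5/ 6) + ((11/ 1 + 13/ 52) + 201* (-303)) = -480037937/7884 = -60887.61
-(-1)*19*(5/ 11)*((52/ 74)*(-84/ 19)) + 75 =19605/407 = 48.17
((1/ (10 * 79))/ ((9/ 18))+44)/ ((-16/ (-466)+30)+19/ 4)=16199092/12805505 = 1.27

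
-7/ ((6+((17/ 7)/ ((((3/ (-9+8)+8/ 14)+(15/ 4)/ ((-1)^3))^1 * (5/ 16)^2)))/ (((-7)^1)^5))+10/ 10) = -508831925/508849333 = -1.00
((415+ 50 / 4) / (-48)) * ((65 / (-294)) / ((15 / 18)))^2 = -48165/76832 = -0.63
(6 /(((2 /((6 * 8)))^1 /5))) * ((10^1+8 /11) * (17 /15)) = 96288/11 = 8753.45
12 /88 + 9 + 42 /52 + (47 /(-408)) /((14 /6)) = 1347023/136136 = 9.89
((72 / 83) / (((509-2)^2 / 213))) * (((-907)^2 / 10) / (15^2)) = 233632316/888961125 = 0.26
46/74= 23/37 = 0.62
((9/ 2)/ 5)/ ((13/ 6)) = 27/65 = 0.42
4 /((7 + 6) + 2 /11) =44/145 = 0.30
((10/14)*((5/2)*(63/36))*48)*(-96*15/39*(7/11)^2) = -3528000/1573 = -2242.85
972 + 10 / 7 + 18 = 6940/7 = 991.43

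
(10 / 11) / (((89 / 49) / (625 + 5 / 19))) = 529200/1691 = 312.95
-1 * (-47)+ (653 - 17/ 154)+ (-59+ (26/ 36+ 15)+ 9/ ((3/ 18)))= 492454/693 = 710.61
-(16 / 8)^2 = -4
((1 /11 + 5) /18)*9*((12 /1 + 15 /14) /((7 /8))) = 2928/77 = 38.03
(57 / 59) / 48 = 19/944 = 0.02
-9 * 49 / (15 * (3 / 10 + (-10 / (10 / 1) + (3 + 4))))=-14/3 = -4.67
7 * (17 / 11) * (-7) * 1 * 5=-4165/11 = -378.64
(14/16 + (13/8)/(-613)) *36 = 19251/613 = 31.40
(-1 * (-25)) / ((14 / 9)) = 225/14 = 16.07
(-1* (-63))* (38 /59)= 2394/59 = 40.58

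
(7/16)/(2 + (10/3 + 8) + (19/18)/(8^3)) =576/17557 = 0.03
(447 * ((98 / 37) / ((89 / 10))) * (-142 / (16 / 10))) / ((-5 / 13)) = 101082345/3293 = 30696.13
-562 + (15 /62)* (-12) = -17512/31 = -564.90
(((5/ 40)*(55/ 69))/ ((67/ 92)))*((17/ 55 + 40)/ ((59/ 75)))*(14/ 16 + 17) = 7925775/63248 = 125.31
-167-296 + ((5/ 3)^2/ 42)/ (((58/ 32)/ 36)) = -281167/609 = -461.69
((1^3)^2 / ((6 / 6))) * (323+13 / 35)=11318/35 = 323.37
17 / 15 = 1.13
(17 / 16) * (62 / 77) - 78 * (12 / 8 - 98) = 4637159/616 = 7527.86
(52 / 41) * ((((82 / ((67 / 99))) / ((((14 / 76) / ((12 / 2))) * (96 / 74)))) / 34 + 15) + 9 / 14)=43580667/326893 = 133.32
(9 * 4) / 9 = 4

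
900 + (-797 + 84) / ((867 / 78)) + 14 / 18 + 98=2430979/2601 = 934.63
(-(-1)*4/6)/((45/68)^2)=9248/6075 = 1.52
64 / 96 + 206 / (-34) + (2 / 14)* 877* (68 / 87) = 319329/3451 = 92.53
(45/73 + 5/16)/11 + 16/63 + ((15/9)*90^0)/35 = 312467/809424 = 0.39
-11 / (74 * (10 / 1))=-11/740 = -0.01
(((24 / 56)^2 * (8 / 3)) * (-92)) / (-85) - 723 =-3009087/4165 = -722.47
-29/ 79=-0.37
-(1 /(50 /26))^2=-169/625 = -0.27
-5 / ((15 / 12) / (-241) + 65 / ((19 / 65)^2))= -348004/52947339 = -0.01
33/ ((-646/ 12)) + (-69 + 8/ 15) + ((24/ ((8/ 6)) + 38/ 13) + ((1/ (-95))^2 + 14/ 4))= -534410819/11967150 = -44.66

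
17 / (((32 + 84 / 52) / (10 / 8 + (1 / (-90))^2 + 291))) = 261578473/1769850 = 147.80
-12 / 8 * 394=-591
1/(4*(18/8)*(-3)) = -1/27 = -0.04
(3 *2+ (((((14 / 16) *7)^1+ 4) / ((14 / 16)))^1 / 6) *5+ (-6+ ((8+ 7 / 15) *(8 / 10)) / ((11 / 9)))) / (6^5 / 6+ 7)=0.01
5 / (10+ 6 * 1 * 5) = 1/8 = 0.12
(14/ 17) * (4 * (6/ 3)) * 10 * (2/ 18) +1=1273/153 = 8.32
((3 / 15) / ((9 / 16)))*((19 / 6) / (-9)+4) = 1576/1215 = 1.30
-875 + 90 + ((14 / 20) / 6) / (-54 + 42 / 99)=-27757677/35360 = -785.00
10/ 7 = 1.43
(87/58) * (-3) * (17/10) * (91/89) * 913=-7141.40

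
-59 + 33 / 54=-1051/18 = -58.39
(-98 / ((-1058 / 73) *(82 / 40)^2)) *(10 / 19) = 14308000/16895731 = 0.85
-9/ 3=-3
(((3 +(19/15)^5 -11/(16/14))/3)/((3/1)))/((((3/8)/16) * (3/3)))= -327009328/20503125 = -15.95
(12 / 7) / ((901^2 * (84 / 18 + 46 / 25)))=225/693278054 = 0.00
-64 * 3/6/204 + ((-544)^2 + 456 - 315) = 15099919/51 = 296076.84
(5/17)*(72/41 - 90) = -18090/697 = -25.95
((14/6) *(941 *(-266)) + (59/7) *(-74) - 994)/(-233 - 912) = 12298966/24045 = 511.50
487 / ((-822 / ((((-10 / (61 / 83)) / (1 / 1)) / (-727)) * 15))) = -1010525/6075539 = -0.17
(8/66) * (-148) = -592/33 = -17.94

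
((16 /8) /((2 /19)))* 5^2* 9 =4275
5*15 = 75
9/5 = 1.80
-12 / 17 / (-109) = 12/1853 = 0.01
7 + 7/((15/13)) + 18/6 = 241/15 = 16.07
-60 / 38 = -30/19 = -1.58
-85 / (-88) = 0.97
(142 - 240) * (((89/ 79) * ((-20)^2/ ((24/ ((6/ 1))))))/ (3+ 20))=-872200/1817 = -480.02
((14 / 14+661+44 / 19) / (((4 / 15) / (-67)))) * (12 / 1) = -38055330/19 = -2002912.11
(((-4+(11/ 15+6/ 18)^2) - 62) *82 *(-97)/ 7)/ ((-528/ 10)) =-29020169/20790 = -1395.87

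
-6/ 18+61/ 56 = 127/168 = 0.76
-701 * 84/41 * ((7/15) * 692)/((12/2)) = -47539016/615 = -77299.21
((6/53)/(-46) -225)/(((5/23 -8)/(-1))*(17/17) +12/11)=-3017058/118985 = -25.36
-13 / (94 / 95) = -1235/94 = -13.14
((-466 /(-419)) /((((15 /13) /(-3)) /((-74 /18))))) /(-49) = -0.24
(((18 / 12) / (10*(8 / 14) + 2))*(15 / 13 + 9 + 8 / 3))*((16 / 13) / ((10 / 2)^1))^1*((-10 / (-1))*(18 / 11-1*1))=196000/50193 = 3.90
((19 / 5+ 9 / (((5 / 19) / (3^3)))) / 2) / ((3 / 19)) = 44042/15 = 2936.13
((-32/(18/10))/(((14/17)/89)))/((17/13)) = -1469.21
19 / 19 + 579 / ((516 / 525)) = 590.10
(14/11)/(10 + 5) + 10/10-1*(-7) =8.08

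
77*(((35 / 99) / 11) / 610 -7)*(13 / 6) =-84629909/72468 = -1167.82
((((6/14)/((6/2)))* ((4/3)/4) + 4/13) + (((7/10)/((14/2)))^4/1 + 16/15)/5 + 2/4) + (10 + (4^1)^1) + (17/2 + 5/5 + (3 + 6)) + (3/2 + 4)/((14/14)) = 533287273/13650000 = 39.07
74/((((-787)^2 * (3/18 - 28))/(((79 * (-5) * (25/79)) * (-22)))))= -1221000/103434623 = -0.01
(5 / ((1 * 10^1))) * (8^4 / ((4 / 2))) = 1024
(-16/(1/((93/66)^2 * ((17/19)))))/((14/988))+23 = -1982.96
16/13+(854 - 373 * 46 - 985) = -224741/13 = -17287.77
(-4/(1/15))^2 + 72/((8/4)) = 3636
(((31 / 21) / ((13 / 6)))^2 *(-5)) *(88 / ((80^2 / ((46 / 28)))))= -0.05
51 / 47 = 1.09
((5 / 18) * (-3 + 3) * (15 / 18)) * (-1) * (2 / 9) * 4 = 0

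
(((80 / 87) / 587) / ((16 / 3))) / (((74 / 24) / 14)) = 840/629851 = 0.00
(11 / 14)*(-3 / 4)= -33/56 = -0.59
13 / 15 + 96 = 1453/15 = 96.87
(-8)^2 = 64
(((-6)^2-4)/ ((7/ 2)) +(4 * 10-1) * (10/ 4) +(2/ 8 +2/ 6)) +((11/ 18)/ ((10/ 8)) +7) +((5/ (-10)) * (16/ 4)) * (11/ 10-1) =144289/1260 = 114.52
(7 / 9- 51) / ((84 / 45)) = -565/21 = -26.90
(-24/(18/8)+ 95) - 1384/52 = 2251/39 = 57.72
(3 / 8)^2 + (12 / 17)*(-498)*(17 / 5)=-382419/320 = -1195.06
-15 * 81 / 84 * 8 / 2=-405/7 = -57.86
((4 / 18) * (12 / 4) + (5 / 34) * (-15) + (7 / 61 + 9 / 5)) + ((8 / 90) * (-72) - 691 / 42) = -815797/36295 = -22.48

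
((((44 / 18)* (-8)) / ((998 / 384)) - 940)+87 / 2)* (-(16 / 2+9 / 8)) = 197585377/23952 = 8249.22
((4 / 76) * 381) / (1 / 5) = 1905/19 = 100.26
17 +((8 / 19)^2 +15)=11616/361 = 32.18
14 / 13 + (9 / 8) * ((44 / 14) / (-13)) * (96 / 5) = -1886/455 = -4.15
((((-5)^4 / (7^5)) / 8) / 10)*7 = 125/38416 = 0.00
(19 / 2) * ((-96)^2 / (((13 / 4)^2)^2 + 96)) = 22413312/53137 = 421.80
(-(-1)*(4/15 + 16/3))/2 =14/5 = 2.80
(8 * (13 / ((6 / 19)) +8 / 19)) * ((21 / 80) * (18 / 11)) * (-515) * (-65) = 181789335/38 = 4783929.87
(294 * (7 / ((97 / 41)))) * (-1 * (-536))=466253.69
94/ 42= 47/21 = 2.24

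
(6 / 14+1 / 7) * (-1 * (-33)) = 132/7 = 18.86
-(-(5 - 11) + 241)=-247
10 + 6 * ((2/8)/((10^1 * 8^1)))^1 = 1603/160 = 10.02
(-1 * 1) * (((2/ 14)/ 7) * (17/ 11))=-17/539 = -0.03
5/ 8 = 0.62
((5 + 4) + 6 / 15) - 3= 32/5 = 6.40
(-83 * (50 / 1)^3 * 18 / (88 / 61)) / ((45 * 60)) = -3164375/66 = -47945.08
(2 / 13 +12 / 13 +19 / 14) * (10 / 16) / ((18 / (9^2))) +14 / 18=199799/26208 = 7.62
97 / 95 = 1.02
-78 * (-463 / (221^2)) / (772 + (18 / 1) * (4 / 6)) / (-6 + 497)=1389/723117304 = 0.00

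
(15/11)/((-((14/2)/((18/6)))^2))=-135/539 = -0.25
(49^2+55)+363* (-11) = -1537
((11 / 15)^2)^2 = 14641/50625 = 0.29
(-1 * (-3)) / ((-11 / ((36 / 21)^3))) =-5184/3773 = -1.37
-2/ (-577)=2/577 = 0.00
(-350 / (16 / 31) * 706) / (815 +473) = -273575/736 = -371.71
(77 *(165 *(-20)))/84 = -3025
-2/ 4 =-1/2 = -0.50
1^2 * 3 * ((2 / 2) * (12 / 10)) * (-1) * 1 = -18/5 = -3.60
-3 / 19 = -0.16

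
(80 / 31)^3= 512000/29791 = 17.19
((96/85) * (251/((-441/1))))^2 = 64513024/156125025 = 0.41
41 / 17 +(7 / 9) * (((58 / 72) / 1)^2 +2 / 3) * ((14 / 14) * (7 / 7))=681119/198288 = 3.43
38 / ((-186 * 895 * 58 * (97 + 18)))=-19/555177450 = 0.00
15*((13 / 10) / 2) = 39/4 = 9.75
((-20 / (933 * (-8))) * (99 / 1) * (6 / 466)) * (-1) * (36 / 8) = -4455/289852 = -0.02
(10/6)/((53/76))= 2.39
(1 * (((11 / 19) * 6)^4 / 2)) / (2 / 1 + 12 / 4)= 9487368/651605 = 14.56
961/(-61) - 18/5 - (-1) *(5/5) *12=-2243/305 = -7.35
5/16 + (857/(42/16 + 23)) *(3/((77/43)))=14229709/252560 = 56.34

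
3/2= 1.50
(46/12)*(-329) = -7567/6 = -1261.17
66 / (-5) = -13.20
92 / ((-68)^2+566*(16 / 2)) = 23/2288 = 0.01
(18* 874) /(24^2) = 437/16 = 27.31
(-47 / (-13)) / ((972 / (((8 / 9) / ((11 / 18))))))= 188/34749 = 0.01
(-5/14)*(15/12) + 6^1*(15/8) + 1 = 661/56 = 11.80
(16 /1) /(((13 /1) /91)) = 112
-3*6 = -18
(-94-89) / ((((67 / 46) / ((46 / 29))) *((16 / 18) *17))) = -871263/66062 = -13.19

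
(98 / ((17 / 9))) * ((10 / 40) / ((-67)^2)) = 441/152626 = 0.00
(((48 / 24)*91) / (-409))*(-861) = 156702/409 = 383.13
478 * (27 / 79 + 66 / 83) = 543.46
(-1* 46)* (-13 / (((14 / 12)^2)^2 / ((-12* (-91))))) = 120901248/343 = 352481.77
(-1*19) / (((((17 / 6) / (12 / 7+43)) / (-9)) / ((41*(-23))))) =-2544816.25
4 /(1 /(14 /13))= 4.31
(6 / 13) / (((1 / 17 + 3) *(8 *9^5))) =17/53222832 = 0.00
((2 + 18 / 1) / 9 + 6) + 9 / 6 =175/18 = 9.72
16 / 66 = 8/33 = 0.24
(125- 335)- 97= -307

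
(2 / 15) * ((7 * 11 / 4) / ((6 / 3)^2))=77/120 = 0.64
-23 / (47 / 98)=-2254/47 = -47.96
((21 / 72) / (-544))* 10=-35/6528 = -0.01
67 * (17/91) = 1139/91 = 12.52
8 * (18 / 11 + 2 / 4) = 188/11 = 17.09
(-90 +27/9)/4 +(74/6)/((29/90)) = 1917/116 = 16.53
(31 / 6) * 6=31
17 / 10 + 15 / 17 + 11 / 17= 3.23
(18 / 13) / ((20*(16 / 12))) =27/520 = 0.05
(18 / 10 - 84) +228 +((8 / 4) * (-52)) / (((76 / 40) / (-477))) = 2494251/95 = 26255.27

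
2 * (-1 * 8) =-16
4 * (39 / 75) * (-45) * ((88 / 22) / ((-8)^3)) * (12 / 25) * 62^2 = 337311/250 = 1349.24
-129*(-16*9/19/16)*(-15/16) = -17415/304 = -57.29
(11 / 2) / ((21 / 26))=143/21 = 6.81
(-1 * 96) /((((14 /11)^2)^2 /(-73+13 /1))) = 5270760/2401 = 2195.24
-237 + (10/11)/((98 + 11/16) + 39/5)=-22208233/93709 = -236.99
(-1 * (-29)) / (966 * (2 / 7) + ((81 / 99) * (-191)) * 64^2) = -319/7037988 = 0.00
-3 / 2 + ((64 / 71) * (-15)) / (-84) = -1331/994 = -1.34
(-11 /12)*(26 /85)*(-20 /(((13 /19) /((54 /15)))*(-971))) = -2508/82535 = -0.03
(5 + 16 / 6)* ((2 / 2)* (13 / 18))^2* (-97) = -377039/972 = -387.90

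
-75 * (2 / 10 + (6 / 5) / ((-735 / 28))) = -81/7 = -11.57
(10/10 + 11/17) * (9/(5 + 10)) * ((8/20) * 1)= 168/425 = 0.40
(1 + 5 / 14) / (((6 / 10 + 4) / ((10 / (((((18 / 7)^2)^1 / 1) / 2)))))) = 3325/3726 = 0.89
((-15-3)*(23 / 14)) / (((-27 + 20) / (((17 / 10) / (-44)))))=-3519/21560 = -0.16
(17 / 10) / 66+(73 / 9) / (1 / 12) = 97.36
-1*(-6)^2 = -36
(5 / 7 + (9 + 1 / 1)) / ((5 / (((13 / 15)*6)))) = 78/7 = 11.14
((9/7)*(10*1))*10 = 128.57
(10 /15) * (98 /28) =7/3 = 2.33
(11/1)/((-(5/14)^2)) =-2156/25 = -86.24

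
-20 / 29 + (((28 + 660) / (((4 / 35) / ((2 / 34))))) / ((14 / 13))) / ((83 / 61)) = 9860490/40919 = 240.98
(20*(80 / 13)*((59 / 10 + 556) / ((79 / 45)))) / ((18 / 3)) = 6742800/1027 = 6565.53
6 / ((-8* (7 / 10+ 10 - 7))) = -15/74 = -0.20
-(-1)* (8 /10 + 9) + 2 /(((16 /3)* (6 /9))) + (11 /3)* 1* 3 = 1709/80 = 21.36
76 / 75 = 1.01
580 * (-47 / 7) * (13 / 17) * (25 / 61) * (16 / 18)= -70876000/65331 = -1084.88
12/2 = 6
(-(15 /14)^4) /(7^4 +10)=-50625/92620976 = 0.00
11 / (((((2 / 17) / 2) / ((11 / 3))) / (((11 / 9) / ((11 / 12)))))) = 8228/9 = 914.22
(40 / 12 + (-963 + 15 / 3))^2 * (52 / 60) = 106632448/135 = 789869.99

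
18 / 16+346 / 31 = 3047/248 = 12.29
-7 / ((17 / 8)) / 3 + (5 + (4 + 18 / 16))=3683/408 = 9.03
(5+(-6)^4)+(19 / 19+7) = 1309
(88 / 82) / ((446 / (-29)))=-638/9143 = -0.07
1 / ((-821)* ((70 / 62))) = -31/28735 = 0.00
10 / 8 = 1.25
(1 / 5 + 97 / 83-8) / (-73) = 2752/30295 = 0.09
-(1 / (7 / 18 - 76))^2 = -324/1852321 = 0.00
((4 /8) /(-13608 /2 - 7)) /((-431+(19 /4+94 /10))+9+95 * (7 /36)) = 45/238684684 = 0.00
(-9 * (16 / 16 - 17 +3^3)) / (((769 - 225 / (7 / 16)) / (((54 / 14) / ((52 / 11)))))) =-29403/92716 = -0.32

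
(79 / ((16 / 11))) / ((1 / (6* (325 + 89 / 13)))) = 5623299/52 = 108140.37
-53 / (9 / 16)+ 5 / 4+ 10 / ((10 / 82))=-395/36 = -10.97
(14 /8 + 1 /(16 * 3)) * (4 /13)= 85/156 = 0.54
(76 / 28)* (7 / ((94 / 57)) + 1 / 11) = 85177/7238 = 11.77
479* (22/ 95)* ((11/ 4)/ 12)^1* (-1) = -57959/2280 = -25.42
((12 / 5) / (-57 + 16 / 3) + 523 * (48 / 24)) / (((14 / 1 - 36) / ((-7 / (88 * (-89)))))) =-2837149/66767800 = -0.04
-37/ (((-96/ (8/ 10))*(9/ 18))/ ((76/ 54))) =703/810 = 0.87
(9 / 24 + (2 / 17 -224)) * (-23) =699131/136 = 5140.67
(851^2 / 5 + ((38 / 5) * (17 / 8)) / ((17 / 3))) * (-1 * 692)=-501156953/5 = -100231390.60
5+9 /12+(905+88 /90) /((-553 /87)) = -4538419/33180 = -136.78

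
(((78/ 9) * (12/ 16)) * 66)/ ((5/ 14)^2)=84084/25 = 3363.36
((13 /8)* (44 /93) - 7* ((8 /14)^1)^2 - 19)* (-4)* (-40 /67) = -2137040/43617 = -49.00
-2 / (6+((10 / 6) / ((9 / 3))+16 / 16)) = -9/34 = -0.26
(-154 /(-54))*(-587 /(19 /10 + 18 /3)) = -451990/2133 = -211.90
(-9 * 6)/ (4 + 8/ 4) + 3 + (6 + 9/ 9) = 1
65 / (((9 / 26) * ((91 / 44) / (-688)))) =-3935360/63 = -62466.03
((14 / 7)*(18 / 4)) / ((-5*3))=-3/5 = -0.60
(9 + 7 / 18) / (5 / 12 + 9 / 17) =5746/579 = 9.92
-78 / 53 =-1.47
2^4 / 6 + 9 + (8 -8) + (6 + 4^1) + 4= 77/3 = 25.67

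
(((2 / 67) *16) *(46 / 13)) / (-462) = -736/201201 = 0.00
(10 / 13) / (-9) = -10/117 = -0.09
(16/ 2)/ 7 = 8/7 = 1.14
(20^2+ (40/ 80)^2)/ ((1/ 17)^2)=462689/4 = 115672.25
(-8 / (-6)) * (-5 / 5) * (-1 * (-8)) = -32/3 = -10.67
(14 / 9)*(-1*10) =-140/9 = -15.56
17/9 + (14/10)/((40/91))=9133/1800 = 5.07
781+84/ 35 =3917/5 = 783.40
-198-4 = -202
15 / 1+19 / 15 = 244/15 = 16.27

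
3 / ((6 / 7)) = 7/2 = 3.50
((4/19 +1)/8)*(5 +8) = 299/152 = 1.97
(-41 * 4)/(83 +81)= -1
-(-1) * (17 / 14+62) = 885/14 = 63.21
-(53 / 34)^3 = -148877/39304 = -3.79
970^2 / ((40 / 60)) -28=1411322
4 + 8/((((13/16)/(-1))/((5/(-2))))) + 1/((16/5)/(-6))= 2781/104 = 26.74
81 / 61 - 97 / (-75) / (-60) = 358583/274500 = 1.31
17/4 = 4.25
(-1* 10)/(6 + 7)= -10/13 = -0.77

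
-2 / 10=-1/5 = -0.20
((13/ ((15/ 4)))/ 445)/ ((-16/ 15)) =-13/1780 = -0.01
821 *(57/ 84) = 15599/28 = 557.11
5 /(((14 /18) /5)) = 225/7 = 32.14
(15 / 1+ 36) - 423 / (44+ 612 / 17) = 3657/80 = 45.71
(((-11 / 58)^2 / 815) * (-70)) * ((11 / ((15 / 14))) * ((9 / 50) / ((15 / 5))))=-65219/34270750 = 0.00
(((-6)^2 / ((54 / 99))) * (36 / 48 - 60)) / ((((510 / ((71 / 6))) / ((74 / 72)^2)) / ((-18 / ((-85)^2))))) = 84465931/353736000 = 0.24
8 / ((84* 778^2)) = 1/6355482 = 0.00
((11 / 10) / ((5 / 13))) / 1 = 143/50 = 2.86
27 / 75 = 9/25 = 0.36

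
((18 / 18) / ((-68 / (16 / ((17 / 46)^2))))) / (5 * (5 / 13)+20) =-110032/1400205 = -0.08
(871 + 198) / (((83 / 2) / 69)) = 147522/83 = 1777.37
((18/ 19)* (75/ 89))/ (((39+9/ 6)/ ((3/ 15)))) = 20/5073 = 0.00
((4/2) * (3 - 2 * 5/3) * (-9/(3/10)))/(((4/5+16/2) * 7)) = 25/77 = 0.32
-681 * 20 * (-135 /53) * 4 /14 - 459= 3507111/371 = 9453.13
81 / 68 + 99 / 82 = 6687/2788 = 2.40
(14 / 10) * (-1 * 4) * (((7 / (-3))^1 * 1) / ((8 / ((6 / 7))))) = 7/5 = 1.40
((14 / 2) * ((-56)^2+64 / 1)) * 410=9184000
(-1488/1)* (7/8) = -1302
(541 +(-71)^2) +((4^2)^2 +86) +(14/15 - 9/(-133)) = 11820377/1995 = 5925.00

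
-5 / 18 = -0.28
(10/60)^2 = 1/36 = 0.03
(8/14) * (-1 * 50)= -200/7 = -28.57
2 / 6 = 1/3 = 0.33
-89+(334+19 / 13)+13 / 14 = 45025/182 = 247.39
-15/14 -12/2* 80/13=-6915/182 = -37.99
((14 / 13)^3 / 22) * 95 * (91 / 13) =912380/24167 = 37.75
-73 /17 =-4.29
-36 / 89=-0.40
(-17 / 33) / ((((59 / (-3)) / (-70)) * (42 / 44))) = -340/177 = -1.92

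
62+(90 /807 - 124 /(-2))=33386/269 = 124.11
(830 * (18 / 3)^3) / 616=22410/77 = 291.04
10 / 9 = 1.11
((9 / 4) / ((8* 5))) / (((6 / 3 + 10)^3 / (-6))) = -1/5120 = 0.00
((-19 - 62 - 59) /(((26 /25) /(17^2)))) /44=-252875/286 = -884.18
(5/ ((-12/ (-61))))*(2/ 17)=305/102 = 2.99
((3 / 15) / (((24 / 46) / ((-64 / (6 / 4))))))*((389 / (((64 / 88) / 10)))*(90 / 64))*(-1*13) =6397105/4 = 1599276.25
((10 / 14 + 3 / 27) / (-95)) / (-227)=52/1358595 = 0.00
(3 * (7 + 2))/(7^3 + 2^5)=9/125 = 0.07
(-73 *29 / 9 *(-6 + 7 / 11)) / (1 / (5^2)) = 31541.16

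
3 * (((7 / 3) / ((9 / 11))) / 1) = 77/9 = 8.56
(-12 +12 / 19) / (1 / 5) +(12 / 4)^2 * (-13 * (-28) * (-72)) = -4482648/19 = -235928.84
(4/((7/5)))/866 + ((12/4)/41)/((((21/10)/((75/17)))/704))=228630970/2112607 = 108.22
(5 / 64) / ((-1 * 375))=-1/4800 = 0.00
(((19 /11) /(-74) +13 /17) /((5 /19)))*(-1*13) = -2533973/69190 = -36.62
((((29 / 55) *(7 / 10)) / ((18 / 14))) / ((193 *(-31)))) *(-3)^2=-1421/3290650 = 0.00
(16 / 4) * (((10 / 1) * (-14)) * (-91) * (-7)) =-356720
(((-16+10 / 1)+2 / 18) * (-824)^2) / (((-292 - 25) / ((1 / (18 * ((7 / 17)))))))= 305878688/179739 = 1701.79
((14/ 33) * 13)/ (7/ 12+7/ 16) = 416/77 = 5.40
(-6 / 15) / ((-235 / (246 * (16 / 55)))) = 7872/64625 = 0.12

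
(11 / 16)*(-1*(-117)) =1287/16 = 80.44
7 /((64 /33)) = 231/64 = 3.61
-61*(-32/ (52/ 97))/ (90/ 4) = 94672/585 = 161.83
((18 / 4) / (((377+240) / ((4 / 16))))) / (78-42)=1/19744 = 0.00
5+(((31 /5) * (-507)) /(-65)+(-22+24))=1384/25 = 55.36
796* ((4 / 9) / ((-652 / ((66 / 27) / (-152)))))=2189/250857 = 0.01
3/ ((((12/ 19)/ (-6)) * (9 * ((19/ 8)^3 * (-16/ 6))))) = 32/361 = 0.09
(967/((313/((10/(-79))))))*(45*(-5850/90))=28284750/24727 = 1143.88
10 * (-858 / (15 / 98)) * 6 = -336336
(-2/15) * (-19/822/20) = 19/123300 = 0.00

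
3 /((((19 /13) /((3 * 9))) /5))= 277.11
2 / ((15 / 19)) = 38/15 = 2.53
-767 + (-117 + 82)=-802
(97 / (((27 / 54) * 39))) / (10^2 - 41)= 194/2301 = 0.08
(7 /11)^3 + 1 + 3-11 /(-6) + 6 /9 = 17989/2662 = 6.76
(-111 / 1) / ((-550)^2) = -111/302500 = 0.00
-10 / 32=-5/16 = -0.31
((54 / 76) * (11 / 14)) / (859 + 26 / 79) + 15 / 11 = 60221817/44141636 = 1.36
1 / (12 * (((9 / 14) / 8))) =28/27 = 1.04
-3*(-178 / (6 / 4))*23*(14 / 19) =114632/19 = 6033.26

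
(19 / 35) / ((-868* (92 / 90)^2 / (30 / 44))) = -115425/282849952 = 0.00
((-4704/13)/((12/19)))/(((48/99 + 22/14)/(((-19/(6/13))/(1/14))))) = 4014472/25 = 160578.88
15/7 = 2.14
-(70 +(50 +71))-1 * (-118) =-73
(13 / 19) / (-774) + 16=235283/14706 = 16.00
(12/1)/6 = 2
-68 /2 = -34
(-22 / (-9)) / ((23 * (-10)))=-11/1035 = -0.01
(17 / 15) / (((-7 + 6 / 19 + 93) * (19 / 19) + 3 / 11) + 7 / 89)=316217/24181440 = 0.01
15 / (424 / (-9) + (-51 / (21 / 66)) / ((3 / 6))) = -945/23164 = -0.04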